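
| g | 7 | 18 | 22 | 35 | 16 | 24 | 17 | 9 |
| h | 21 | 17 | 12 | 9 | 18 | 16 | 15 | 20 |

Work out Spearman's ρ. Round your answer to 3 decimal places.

-0.881

Rank g: 1, 5, 6, 8, 3, 7, 4, 2
Rank h: 8, 5, 2, 1, 6, 4, 3, 7
d = rank(g) − rank(h): -7, 0, 4, 7, -3, 3, 1, -5; Σd² = 158
ρ = 1 − 6Σd² / [n(n²−1)] = 1 − 6×158 / (8×63) = 1 − 948/504 ≈ -0.881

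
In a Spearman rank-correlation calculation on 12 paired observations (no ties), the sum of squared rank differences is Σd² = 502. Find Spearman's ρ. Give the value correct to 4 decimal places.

ρ = 1 − 6Σd² / [n(n²−1)] = 1 − 6×502 / (12×143)
  = 1 − 3012/1716 = 1 − 1.75524 ≈ -0.7552

-0.7552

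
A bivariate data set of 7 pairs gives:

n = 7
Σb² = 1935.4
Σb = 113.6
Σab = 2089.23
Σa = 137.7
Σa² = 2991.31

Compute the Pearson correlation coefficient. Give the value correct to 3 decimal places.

-0.903

r = (nΣab − ΣaΣb) / √[(nΣa² − (Σa)²)(nΣb² − (Σb)²)]
Numerator: 7×2089.23 − 137.7×113.6 = -1018.11
Denominator: √[(20939.17 − 18961.29)(13547.8 − 12904.96)] = √[1977.88 × 642.84] = 1127.5905
r = -1018.11 / 1127.5905 ≈ -0.903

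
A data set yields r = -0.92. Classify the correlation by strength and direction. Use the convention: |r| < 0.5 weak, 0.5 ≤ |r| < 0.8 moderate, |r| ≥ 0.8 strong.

r = -0.92 < 0 so the relationship is negative.
|r| = 0.92, which falls in the strong range.

strong negative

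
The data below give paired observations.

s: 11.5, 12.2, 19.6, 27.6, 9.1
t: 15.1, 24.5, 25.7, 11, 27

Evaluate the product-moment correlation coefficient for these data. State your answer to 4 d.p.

-0.5868

n = 5, Σs = 80, Σt = 103.3, Σs² = 1509.82, Σt² = 2338.75, Σst = 1525.57
nΣst − ΣsΣt = 7627.85 − 8264 = -636.15
nΣs² − (Σs)² = 7549.1 − 6400 = 1149.1; nΣt² − (Σt)² = 11693.75 − 10670.89 = 1022.86
r = -636.15 / √(1149.1 × 1022.86) = -636.15 / 1084.1441 ≈ -0.5868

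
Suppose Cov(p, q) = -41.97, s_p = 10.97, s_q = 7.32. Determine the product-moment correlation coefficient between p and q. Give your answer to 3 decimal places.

-0.523

r = Cov(p,q) / (s_p · s_q) = -41.97 / (10.97 × 7.32)
  = -41.97 / 80.3004 ≈ -0.523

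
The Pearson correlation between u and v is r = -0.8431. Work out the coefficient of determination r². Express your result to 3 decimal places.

0.711

r² = (-0.8431)² = 0.711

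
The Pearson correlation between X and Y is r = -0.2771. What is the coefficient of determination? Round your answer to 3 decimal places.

0.077

r² = (-0.2771)² = 0.077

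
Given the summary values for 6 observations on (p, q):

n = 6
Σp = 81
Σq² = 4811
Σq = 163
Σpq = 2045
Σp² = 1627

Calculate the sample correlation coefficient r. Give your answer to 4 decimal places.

r = (nΣpq − ΣpΣq) / √[(nΣp² − (Σp)²)(nΣq² − (Σq)²)]
Numerator: 6×2045 − 81×163 = -933
Denominator: √[(9762 − 6561)(28866 − 26569)] = √[3201 × 2297] = 2711.5857
r = -933 / 2711.5857 ≈ -0.3441

-0.3441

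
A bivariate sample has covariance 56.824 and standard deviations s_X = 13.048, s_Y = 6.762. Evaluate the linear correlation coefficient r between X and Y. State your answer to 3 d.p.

0.644

r = Cov(X,Y) / (s_X · s_Y) = 56.824 / (13.048 × 6.762)
  = 56.824 / 88.2306 ≈ 0.644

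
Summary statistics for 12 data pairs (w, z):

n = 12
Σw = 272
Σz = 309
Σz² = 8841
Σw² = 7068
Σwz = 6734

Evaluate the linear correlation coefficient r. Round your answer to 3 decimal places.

r = (nΣwz − ΣwΣz) / √[(nΣw² − (Σw)²)(nΣz² − (Σz)²)]
Numerator: 12×6734 − 272×309 = -3240
Denominator: √[(84816 − 73984)(106092 − 95481)] = √[10832 × 10611] = 10720.9306
r = -3240 / 10720.9306 ≈ -0.302

-0.302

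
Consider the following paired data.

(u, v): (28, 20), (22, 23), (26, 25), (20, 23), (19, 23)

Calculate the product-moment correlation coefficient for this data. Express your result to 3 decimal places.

n = 5, Σu = 115, Σv = 114, Σu² = 2705, Σv² = 2612, Σuv = 2613
nΣuv − ΣuΣv = 13065 − 13110 = -45
nΣu² − (Σu)² = 13525 − 13225 = 300; nΣv² − (Σv)² = 13060 − 12996 = 64
r = -45 / √(300 × 64) = -45 / 138.5641 ≈ -0.325

-0.325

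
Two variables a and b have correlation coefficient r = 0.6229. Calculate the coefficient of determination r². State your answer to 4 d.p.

0.3880

r² = (0.6229)² = 0.3880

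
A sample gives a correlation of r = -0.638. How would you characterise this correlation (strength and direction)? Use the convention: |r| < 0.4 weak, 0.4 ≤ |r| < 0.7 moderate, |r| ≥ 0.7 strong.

r = -0.638 < 0 so the relationship is negative.
|r| = 0.638, which falls in the moderate range.

moderate negative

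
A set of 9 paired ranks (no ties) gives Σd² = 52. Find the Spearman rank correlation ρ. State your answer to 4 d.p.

0.5667

ρ = 1 − 6Σd² / [n(n²−1)] = 1 − 6×52 / (9×80)
  = 1 − 312/720 = 1 − 0.43333 ≈ 0.5667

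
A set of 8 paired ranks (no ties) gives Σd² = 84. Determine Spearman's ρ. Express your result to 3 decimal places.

ρ = 1 − 6Σd² / [n(n²−1)] = 1 − 6×84 / (8×63)
  = 1 − 504/504 = 1 − 1.0000 ≈ 0.000

0.000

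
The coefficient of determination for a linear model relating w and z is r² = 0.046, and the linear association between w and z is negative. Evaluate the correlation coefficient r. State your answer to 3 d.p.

-0.214

|r| = √0.046 = 0.214
The association is negative, so r = −0.214.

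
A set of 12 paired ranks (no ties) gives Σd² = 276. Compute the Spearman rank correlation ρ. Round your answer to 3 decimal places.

ρ = 1 − 6Σd² / [n(n²−1)] = 1 − 6×276 / (12×143)
  = 1 − 1656/1716 = 1 − 0.9650 ≈ 0.035

0.035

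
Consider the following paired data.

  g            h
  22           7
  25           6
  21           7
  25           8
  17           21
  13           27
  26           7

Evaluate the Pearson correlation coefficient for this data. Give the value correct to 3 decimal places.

n = 7, Σg = 149, Σh = 83, Σg² = 3309, Σh² = 1417, Σgh = 1541
nΣgh − ΣgΣh = 10787 − 12367 = -1580
nΣg² − (Σg)² = 23163 − 22201 = 962; nΣh² − (Σh)² = 9919 − 6889 = 3030
r = -1580 / √(962 × 3030) = -1580 / 1707.2961 ≈ -0.925

-0.925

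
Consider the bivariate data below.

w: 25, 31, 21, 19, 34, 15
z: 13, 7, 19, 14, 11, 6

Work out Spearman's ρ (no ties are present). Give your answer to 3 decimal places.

Rank w: 4, 5, 3, 2, 6, 1
Rank z: 4, 2, 6, 5, 3, 1
d = rank(w) − rank(z): 0, 3, -3, -3, 3, 0; Σd² = 36
ρ = 1 − 6Σd² / [n(n²−1)] = 1 − 6×36 / (6×35) = 1 − 216/210 ≈ -0.029

-0.029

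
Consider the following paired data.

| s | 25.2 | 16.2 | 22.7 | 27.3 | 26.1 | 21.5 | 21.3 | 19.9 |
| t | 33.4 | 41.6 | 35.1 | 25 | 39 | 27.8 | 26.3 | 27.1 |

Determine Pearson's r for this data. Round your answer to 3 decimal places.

n = 8, Σs = 180.2, Σt = 255.3, Σs² = 4151.22, Σt² = 8423.07, Σst = 5709.95
nΣst − ΣsΣt = 45679.6 − 46005.06 = -325.46
nΣs² − (Σs)² = 33209.76 − 32472.04 = 737.72; nΣt² − (Σt)² = 67384.56 − 65178.09 = 2206.47
r = -325.46 / √(737.72 × 2206.47) = -325.46 / 1275.8358 ≈ -0.255

-0.255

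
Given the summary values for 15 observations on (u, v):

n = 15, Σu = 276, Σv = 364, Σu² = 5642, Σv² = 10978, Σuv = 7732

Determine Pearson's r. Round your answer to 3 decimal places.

0.941

r = (nΣuv − ΣuΣv) / √[(nΣu² − (Σu)²)(nΣv² − (Σv)²)]
Numerator: 15×7732 − 276×364 = 15516
Denominator: √[(84630 − 76176)(164670 − 132496)] = √[8454 × 32174] = 16492.3921
r = 15516 / 16492.3921 ≈ 0.941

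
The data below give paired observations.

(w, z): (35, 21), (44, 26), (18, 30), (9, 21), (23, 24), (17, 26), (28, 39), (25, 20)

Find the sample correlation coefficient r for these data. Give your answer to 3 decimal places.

n = 8, Σw = 199, Σz = 207, Σw² = 5793, Σz² = 5631, Σwz = 5194
nΣwz − ΣwΣz = 41552 − 41193 = 359
nΣw² − (Σw)² = 46344 − 39601 = 6743; nΣz² − (Σz)² = 45048 − 42849 = 2199
r = 359 / √(6743 × 2199) = 359 / 3850.6957 ≈ 0.093

0.093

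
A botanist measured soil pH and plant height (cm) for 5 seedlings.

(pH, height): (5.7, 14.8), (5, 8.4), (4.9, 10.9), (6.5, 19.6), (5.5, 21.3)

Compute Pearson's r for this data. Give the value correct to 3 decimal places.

0.730

n = 5, Σx = 27.6, Σy = 75, Σx² = 154, Σy² = 1246.26, Σxy = 424.32
nΣxy − ΣxΣy = 2121.6 − 2070 = 51.6
nΣx² − (Σx)² = 770 − 761.76 = 8.24; nΣy² − (Σy)² = 6231.3 − 5625 = 606.3
r = 51.6 / √(8.24 × 606.3) = 51.6 / 70.6818 ≈ 0.730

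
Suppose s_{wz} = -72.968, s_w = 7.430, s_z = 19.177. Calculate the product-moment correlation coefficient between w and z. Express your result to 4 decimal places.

-0.5121

r = Cov(w,z) / (s_w · s_z) = -72.968 / (7.430 × 19.177)
  = -72.968 / 142.4851 ≈ -0.5121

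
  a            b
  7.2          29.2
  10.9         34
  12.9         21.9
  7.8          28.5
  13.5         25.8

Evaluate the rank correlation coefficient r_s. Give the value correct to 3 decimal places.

Rank a: 1, 3, 4, 2, 5
Rank b: 4, 5, 1, 3, 2
d = rank(a) − rank(b): -3, -2, 3, -1, 3; Σd² = 32
ρ = 1 − 6Σd² / [n(n²−1)] = 1 − 6×32 / (5×24) = 1 − 192/120 ≈ -0.600

-0.600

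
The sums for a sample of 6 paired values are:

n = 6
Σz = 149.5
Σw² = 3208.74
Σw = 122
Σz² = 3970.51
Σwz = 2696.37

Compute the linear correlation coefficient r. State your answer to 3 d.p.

-0.812

r = (nΣwz − ΣwΣz) / √[(nΣw² − (Σw)²)(nΣz² − (Σz)²)]
Numerator: 6×2696.37 − 122×149.5 = -2060.78
Denominator: √[(19252.44 − 14884)(23823.06 − 22350.25)] = √[4368.44 × 1472.81] = 2536.5098
r = -2060.78 / 2536.5098 ≈ -0.812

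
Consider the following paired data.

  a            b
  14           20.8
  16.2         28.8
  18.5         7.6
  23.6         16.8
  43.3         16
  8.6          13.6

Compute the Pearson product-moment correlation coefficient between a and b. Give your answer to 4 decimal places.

n = 6, Σa = 124.2, Σb = 103.6, Σa² = 3306.5, Σb² = 2043.04, Σab = 2104.6
nΣab − ΣaΣb = 12627.6 − 12867.12 = -239.52
nΣa² − (Σa)² = 19839 − 15425.64 = 4413.36; nΣb² − (Σb)² = 12258.24 − 10732.96 = 1525.28
r = -239.52 / √(4413.36 × 1525.28) = -239.52 / 2594.5346 ≈ -0.0923

-0.0923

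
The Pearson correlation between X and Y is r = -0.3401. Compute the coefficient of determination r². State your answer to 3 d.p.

0.116

r² = (-0.3401)² = 0.116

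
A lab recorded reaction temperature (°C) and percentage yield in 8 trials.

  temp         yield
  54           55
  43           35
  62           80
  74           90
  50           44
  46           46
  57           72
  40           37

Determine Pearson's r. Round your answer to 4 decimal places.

0.9608

n = 8, Σx = 426, Σy = 459, Σx² = 23550, Σy² = 29355, Σxy = 25995
nΣxy − ΣxΣy = 207960 − 195534 = 12426
nΣx² − (Σx)² = 188400 − 181476 = 6924; nΣy² − (Σy)² = 234840 − 210681 = 24159
r = 12426 / √(6924 × 24159) = 12426 / 12933.5577 ≈ 0.9608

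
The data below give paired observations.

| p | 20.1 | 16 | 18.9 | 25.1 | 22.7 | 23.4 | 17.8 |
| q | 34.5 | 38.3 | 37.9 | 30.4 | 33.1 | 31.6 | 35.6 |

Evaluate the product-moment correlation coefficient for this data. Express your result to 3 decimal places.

-0.942

n = 7, Σp = 144, Σq = 241.4, Σp² = 3026.92, Σq² = 8379.24, Σpq = 4910.09
nΣpq − ΣpΣq = 34370.63 − 34761.6 = -390.97
nΣp² − (Σp)² = 21188.44 − 20736 = 452.44; nΣq² − (Σq)² = 58654.68 − 58273.96 = 380.72
r = -390.97 / √(452.44 × 380.72) = -390.97 / 415.0337 ≈ -0.942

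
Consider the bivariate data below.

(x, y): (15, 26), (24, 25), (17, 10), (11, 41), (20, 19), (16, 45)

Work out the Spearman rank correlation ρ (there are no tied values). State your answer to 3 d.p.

Rank x: 2, 6, 4, 1, 5, 3
Rank y: 4, 3, 1, 5, 2, 6
d = rank(x) − rank(y): -2, 3, 3, -4, 3, -3; Σd² = 56
ρ = 1 − 6Σd² / [n(n²−1)] = 1 − 6×56 / (6×35) = 1 − 336/210 ≈ -0.600

-0.600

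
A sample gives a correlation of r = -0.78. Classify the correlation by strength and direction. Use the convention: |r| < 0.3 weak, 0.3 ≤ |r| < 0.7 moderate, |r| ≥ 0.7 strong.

r = -0.78 < 0 so the relationship is negative.
|r| = 0.78, which falls in the strong range.

strong negative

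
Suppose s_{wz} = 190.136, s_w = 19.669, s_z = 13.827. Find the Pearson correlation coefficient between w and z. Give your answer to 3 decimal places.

r = Cov(w,z) / (s_w · s_z) = 190.136 / (19.669 × 13.827)
  = 190.136 / 271.9633 ≈ 0.699

0.699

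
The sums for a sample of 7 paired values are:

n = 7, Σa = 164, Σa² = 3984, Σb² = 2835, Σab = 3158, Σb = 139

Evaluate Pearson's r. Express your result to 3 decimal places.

r = (nΣab − ΣaΣb) / √[(nΣa² − (Σa)²)(nΣb² − (Σb)²)]
Numerator: 7×3158 − 164×139 = -690
Denominator: √[(27888 − 26896)(19845 − 19321)] = √[992 × 524] = 720.9771
r = -690 / 720.9771 ≈ -0.957

-0.957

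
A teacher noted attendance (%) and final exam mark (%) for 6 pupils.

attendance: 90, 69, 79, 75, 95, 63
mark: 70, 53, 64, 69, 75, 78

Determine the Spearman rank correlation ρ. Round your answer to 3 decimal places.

0.086

Rank attendance: 5, 2, 4, 3, 6, 1
Rank mark: 4, 1, 2, 3, 5, 6
d = rank(attendance) − rank(mark): 1, 1, 2, 0, 1, -5; Σd² = 32
ρ = 1 − 6Σd² / [n(n²−1)] = 1 − 6×32 / (6×35) = 1 − 192/210 ≈ 0.086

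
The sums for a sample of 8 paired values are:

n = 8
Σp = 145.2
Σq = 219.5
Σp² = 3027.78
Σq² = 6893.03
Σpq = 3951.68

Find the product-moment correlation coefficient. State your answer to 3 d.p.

r = (nΣpq − ΣpΣq) / √[(nΣp² − (Σp)²)(nΣq² − (Σq)²)]
Numerator: 8×3951.68 − 145.2×219.5 = -257.96
Denominator: √[(24222.24 − 21083.04)(55144.24 − 48180.25)] = √[3139.2 × 6963.99] = 4675.6131
r = -257.96 / 4675.6131 ≈ -0.055

-0.055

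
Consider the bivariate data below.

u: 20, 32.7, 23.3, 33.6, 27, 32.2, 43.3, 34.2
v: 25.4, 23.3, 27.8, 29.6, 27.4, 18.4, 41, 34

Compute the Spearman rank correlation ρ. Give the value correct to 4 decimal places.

Rank u: 1, 5, 2, 6, 3, 4, 8, 7
Rank v: 3, 2, 5, 6, 4, 1, 8, 7
d = rank(u) − rank(v): -2, 3, -3, 0, -1, 3, 0, 0; Σd² = 32
ρ = 1 − 6Σd² / [n(n²−1)] = 1 − 6×32 / (8×63) = 1 − 192/504 ≈ 0.6190

0.6190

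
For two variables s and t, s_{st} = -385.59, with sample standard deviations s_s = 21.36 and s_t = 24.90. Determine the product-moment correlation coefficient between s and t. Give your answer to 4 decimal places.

r = Cov(s,t) / (s_s · s_t) = -385.59 / (21.36 × 24.90)
  = -385.59 / 531.8640 ≈ -0.7250

-0.7250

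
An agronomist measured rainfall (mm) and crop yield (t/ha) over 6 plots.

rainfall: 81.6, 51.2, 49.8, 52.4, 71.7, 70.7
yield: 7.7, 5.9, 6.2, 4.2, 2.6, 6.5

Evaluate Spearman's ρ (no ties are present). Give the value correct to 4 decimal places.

Rank rainfall: 6, 2, 1, 3, 5, 4
Rank yield: 6, 3, 4, 2, 1, 5
d = rank(rainfall) − rank(yield): 0, -1, -3, 1, 4, -1; Σd² = 28
ρ = 1 − 6Σd² / [n(n²−1)] = 1 − 6×28 / (6×35) = 1 − 168/210 ≈ 0.2000

0.2000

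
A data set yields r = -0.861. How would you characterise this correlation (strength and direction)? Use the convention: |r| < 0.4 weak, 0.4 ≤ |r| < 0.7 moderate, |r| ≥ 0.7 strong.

strong negative

r = -0.861 < 0 so the relationship is negative.
|r| = 0.861, which falls in the strong range.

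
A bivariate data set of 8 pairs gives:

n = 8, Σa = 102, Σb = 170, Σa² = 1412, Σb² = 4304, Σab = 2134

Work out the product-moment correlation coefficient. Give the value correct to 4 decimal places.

-0.1206

r = (nΣab − ΣaΣb) / √[(nΣa² − (Σa)²)(nΣb² − (Σb)²)]
Numerator: 8×2134 − 102×170 = -268
Denominator: √[(11296 − 10404)(34432 − 28900)] = √[892 × 5532] = 2221.3834
r = -268 / 2221.3834 ≈ -0.1206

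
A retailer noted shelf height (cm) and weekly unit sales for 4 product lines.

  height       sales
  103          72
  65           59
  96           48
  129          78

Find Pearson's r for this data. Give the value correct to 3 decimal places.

n = 4, Σx = 393, Σy = 257, Σx² = 40691, Σy² = 17053, Σxy = 25921
nΣxy − ΣxΣy = 103684 − 101001 = 2683
nΣx² − (Σx)² = 162764 − 154449 = 8315; nΣy² − (Σy)² = 68212 − 66049 = 2163
r = 2683 / √(8315 × 2163) = 2683 / 4240.9132 ≈ 0.633

0.633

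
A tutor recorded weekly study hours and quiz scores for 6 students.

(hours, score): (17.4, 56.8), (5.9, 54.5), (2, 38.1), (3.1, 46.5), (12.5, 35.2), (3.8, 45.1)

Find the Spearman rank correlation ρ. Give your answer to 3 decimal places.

0.371

Rank hours: 6, 4, 1, 2, 5, 3
Rank score: 6, 5, 2, 4, 1, 3
d = rank(hours) − rank(score): 0, -1, -1, -2, 4, 0; Σd² = 22
ρ = 1 − 6Σd² / [n(n²−1)] = 1 − 6×22 / (6×35) = 1 − 132/210 ≈ 0.371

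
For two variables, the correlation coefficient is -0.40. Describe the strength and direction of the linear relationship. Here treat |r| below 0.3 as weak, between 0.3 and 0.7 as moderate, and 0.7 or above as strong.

moderate negative

r = -0.40 < 0 so the relationship is negative.
|r| = 0.40, which falls in the moderate range.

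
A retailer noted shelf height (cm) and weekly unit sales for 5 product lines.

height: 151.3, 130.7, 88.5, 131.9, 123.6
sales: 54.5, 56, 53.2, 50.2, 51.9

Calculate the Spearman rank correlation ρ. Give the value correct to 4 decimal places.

0.1000

Rank height: 5, 3, 1, 4, 2
Rank sales: 4, 5, 3, 1, 2
d = rank(height) − rank(sales): 1, -2, -2, 3, 0; Σd² = 18
ρ = 1 − 6Σd² / [n(n²−1)] = 1 − 6×18 / (5×24) = 1 − 108/120 ≈ 0.1000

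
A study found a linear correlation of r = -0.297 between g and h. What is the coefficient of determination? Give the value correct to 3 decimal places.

r² = (-0.297)² = 0.088

0.088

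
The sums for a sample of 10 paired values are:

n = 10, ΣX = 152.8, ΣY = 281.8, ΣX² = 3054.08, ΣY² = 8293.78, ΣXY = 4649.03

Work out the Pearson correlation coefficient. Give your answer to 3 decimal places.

r = (nΣXY − ΣXΣY) / √[(nΣX² − (ΣX)²)(nΣY² − (ΣY)²)]
Numerator: 10×4649.03 − 152.8×281.8 = 3431.26
Denominator: √[(30540.8 − 23347.84)(82937.8 − 79411.24)] = √[7192.96 × 3526.56] = 5036.5072
r = 3431.26 / 5036.5072 ≈ 0.681

0.681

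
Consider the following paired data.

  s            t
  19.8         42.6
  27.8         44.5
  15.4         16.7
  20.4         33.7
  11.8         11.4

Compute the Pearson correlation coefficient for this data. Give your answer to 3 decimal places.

n = 5, Σs = 95.2, Σt = 148.9, Σs² = 1957.44, Σt² = 5339.55, Σst = 3159.76
nΣst − ΣsΣt = 15798.8 − 14175.28 = 1623.52
nΣs² − (Σs)² = 9787.2 − 9063.04 = 724.16; nΣt² − (Σt)² = 26697.75 − 22171.21 = 4526.54
r = 1623.52 / √(724.16 × 4526.54) = 1623.52 / 1810.5080 ≈ 0.897

0.897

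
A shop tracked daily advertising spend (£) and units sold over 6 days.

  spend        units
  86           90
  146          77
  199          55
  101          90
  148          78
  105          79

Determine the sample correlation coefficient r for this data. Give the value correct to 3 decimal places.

n = 6, Σx = 785, Σy = 469, Σx² = 111443, Σy² = 37479, Σxy = 58856
nΣxy − ΣxΣy = 353136 − 368165 = -15029
nΣx² − (Σx)² = 668658 − 616225 = 52433; nΣy² − (Σy)² = 224874 − 219961 = 4913
r = -15029 / √(52433 × 4913) = -15029 / 16050.0258 ≈ -0.936

-0.936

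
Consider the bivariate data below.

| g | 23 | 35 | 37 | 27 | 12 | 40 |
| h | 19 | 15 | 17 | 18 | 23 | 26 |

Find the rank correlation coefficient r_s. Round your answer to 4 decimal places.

-0.0857

Rank g: 2, 4, 5, 3, 1, 6
Rank h: 4, 1, 2, 3, 5, 6
d = rank(g) − rank(h): -2, 3, 3, 0, -4, 0; Σd² = 38
ρ = 1 − 6Σd² / [n(n²−1)] = 1 − 6×38 / (6×35) = 1 − 228/210 ≈ -0.0857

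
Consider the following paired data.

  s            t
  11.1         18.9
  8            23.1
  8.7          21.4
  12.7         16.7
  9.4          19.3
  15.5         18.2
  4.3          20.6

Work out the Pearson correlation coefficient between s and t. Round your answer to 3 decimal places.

n = 7, Σs = 69.7, Σt = 138.2, Σs² = 771.29, Σt² = 2755.76, Σst = 1344.96
nΣst − ΣsΣt = 9414.72 − 9632.54 = -217.82
nΣs² − (Σs)² = 5399.03 − 4858.09 = 540.94; nΣt² − (Σt)² = 19290.32 − 19099.24 = 191.08
r = -217.82 / √(540.94 × 191.08) = -217.82 / 321.5009 ≈ -0.678

-0.678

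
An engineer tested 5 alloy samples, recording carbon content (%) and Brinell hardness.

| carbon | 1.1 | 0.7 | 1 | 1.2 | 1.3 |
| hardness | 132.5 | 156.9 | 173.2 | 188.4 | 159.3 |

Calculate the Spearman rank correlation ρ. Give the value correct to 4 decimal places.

0.3000

Rank carbon: 3, 1, 2, 4, 5
Rank hardness: 1, 2, 4, 5, 3
d = rank(carbon) − rank(hardness): 2, -1, -2, -1, 2; Σd² = 14
ρ = 1 − 6Σd² / [n(n²−1)] = 1 − 6×14 / (5×24) = 1 − 84/120 ≈ 0.3000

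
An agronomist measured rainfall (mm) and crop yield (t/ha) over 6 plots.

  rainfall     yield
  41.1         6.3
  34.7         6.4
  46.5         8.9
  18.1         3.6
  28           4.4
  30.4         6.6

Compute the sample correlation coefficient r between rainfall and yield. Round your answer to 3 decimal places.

n = 6, Σx = 198.8, Σy = 36.2, Σx² = 7091.32, Σy² = 235.74, Σxy = 1283.86
nΣxy − ΣxΣy = 7703.16 − 7196.56 = 506.6
nΣx² − (Σx)² = 42547.92 − 39521.44 = 3026.48; nΣy² − (Σy)² = 1414.44 − 1310.44 = 104
r = 506.6 / √(3026.48 × 104) = 506.6 / 561.0293 ≈ 0.903

0.903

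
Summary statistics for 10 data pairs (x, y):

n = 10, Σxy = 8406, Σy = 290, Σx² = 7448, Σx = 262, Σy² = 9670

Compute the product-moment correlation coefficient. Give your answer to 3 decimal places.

0.942

r = (nΣxy − ΣxΣy) / √[(nΣx² − (Σx)²)(nΣy² − (Σy)²)]
Numerator: 10×8406 − 262×290 = 8080
Denominator: √[(74480 − 68644)(96700 − 84100)] = √[5836 × 12600] = 8575.1735
r = 8080 / 8575.1735 ≈ 0.942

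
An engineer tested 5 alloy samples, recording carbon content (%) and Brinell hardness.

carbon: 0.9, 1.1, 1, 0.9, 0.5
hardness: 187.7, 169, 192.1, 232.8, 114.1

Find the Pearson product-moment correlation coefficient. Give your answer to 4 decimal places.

0.6421

n = 5, Σx = 4.4, Σy = 895.7, Σx² = 4.08, Σy² = 167909.35, Σxy = 813.5
nΣxy − ΣxΣy = 4067.5 − 3941.08 = 126.42
nΣx² − (Σx)² = 20.4 − 19.36 = 1.04; nΣy² − (Σy)² = 839546.75 − 802278.49 = 37268.26
r = 126.42 / √(1.04 × 37268.26) = 126.42 / 196.8730 ≈ 0.6421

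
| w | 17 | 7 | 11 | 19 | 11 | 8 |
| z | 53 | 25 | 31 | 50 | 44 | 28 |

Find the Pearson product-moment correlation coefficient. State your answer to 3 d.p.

0.911

n = 6, Σw = 73, Σz = 231, Σw² = 1005, Σz² = 9615, Σwz = 3075
nΣwz − ΣwΣz = 18450 − 16863 = 1587
nΣw² − (Σw)² = 6030 − 5329 = 701; nΣz² − (Σz)² = 57690 − 53361 = 4329
r = 1587 / √(701 × 4329) = 1587 / 1742.0187 ≈ 0.911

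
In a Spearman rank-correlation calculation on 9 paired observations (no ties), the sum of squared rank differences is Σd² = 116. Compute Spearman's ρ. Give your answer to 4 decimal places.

0.0333

ρ = 1 − 6Σd² / [n(n²−1)] = 1 − 6×116 / (9×80)
  = 1 − 696/720 = 1 − 0.96667 ≈ 0.0333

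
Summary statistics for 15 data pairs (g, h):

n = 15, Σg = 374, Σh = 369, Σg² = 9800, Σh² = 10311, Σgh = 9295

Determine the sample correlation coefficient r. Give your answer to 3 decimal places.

0.124

r = (nΣgh − ΣgΣh) / √[(nΣg² − (Σg)²)(nΣh² − (Σh)²)]
Numerator: 15×9295 − 374×369 = 1419
Denominator: √[(147000 − 139876)(154665 − 136161)] = √[7124 × 18504] = 11481.3978
r = 1419 / 11481.3978 ≈ 0.124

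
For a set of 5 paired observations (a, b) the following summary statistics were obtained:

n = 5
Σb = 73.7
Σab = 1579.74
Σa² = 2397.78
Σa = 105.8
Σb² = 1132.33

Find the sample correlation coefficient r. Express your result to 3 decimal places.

r = (nΣab − ΣaΣb) / √[(nΣa² − (Σa)²)(nΣb² − (Σb)²)]
Numerator: 5×1579.74 − 105.8×73.7 = 101.24
Denominator: √[(11988.9 − 11193.64)(5661.65 − 5431.69)] = √[795.26 × 229.96] = 427.6424
r = 101.24 / 427.6424 ≈ 0.237

0.237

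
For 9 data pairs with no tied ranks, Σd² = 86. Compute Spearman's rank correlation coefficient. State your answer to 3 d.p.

0.283

ρ = 1 − 6Σd² / [n(n²−1)] = 1 − 6×86 / (9×80)
  = 1 − 516/720 = 1 − 0.7167 ≈ 0.283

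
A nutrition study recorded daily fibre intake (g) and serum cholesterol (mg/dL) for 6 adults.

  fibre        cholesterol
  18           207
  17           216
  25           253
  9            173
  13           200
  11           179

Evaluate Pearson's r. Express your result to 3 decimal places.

0.977

n = 6, Σx = 93, Σy = 1228, Σx² = 1609, Σy² = 255484, Σxy = 19849
nΣxy − ΣxΣy = 119094 − 114204 = 4890
nΣx² − (Σx)² = 9654 − 8649 = 1005; nΣy² − (Σy)² = 1532904 − 1507984 = 24920
r = 4890 / √(1005 × 24920) = 4890 / 5004.4580 ≈ 0.977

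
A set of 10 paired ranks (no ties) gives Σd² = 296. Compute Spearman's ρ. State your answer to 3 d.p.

ρ = 1 − 6Σd² / [n(n²−1)] = 1 − 6×296 / (10×99)
  = 1 − 1776/990 = 1 − 1.7939 ≈ -0.794

-0.794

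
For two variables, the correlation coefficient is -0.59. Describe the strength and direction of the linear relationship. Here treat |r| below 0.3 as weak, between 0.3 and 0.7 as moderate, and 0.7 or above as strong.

r = -0.59 < 0 so the relationship is negative.
|r| = 0.59, which falls in the moderate range.

moderate negative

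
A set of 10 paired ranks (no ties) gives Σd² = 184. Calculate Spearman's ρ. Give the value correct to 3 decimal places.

ρ = 1 − 6Σd² / [n(n²−1)] = 1 − 6×184 / (10×99)
  = 1 − 1104/990 = 1 − 1.1152 ≈ -0.115

-0.115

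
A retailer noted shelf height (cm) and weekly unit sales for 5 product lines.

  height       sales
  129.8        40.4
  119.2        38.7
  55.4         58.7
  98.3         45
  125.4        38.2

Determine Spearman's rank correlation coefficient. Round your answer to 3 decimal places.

-0.700

Rank height: 5, 3, 1, 2, 4
Rank sales: 3, 2, 5, 4, 1
d = rank(height) − rank(sales): 2, 1, -4, -2, 3; Σd² = 34
ρ = 1 − 6Σd² / [n(n²−1)] = 1 − 6×34 / (5×24) = 1 − 204/120 ≈ -0.700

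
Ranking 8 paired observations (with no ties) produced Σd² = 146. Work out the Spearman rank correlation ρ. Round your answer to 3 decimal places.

ρ = 1 − 6Σd² / [n(n²−1)] = 1 − 6×146 / (8×63)
  = 1 − 876/504 = 1 − 1.7381 ≈ -0.738

-0.738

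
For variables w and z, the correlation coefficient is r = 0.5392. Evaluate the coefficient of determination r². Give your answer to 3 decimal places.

r² = (0.5392)² = 0.291

0.291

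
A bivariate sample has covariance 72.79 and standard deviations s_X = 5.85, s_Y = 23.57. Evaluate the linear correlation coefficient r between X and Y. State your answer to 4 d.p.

0.5279

r = Cov(X,Y) / (s_X · s_Y) = 72.79 / (5.85 × 23.57)
  = 72.79 / 137.8845 ≈ 0.5279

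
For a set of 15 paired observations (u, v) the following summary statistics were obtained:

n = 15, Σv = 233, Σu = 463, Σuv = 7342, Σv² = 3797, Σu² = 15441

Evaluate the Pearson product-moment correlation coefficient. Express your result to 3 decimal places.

0.332

r = (nΣuv − ΣuΣv) / √[(nΣu² − (Σu)²)(nΣv² − (Σv)²)]
Numerator: 15×7342 − 463×233 = 2251
Denominator: √[(231615 − 214369)(56955 − 54289)] = √[17246 × 2666] = 6780.6958
r = 2251 / 6780.6958 ≈ 0.332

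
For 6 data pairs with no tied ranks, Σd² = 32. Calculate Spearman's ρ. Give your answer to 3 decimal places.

ρ = 1 − 6Σd² / [n(n²−1)] = 1 − 6×32 / (6×35)
  = 1 − 192/210 = 1 − 0.9143 ≈ 0.086

0.086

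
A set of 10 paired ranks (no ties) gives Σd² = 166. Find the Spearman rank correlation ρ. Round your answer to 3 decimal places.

-0.006

ρ = 1 − 6Σd² / [n(n²−1)] = 1 − 6×166 / (10×99)
  = 1 − 996/990 = 1 − 1.0061 ≈ -0.006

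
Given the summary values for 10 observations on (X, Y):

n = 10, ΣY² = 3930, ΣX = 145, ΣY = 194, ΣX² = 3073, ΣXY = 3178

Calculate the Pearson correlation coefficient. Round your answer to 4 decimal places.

0.9083

r = (nΣXY − ΣXΣY) / √[(nΣX² − (ΣX)²)(nΣY² − (ΣY)²)]
Numerator: 10×3178 − 145×194 = 3650
Denominator: √[(30730 − 21025)(39300 − 37636)] = √[9705 × 1664] = 4018.5968
r = 3650 / 4018.5968 ≈ 0.9083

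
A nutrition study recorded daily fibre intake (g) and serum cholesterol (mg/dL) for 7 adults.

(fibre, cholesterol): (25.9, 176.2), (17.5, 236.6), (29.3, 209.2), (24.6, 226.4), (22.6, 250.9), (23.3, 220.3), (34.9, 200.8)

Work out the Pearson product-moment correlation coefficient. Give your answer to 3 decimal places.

n = 7, Σx = 178.1, Σy = 1520.4, Σx² = 4712.37, Σy² = 333851.14, Σxy = 38214.33
nΣxy − ΣxΣy = 267500.31 − 270783.24 = -3282.93
nΣx² − (Σx)² = 32986.59 − 31719.61 = 1266.98; nΣy² − (Σy)² = 2336957.98 − 2311616.16 = 25341.82
r = -3282.93 / √(1266.98 × 25341.82) = -3282.93 / 5666.3550 ≈ -0.579

-0.579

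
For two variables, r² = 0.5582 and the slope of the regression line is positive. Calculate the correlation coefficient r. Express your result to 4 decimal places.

0.7471

|r| = √0.5582 = 0.7471
The association is positive, so r = 0.7471.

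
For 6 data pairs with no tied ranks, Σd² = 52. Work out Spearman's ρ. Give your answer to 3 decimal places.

-0.486

ρ = 1 − 6Σd² / [n(n²−1)] = 1 − 6×52 / (6×35)
  = 1 − 312/210 = 1 − 1.4857 ≈ -0.486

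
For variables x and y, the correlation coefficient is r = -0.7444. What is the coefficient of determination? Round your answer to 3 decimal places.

0.554

r² = (-0.7444)² = 0.554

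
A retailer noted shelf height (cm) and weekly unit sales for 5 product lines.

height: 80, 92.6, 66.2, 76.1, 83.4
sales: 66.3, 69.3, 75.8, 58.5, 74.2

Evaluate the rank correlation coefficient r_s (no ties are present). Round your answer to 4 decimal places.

Rank height: 3, 5, 1, 2, 4
Rank sales: 2, 3, 5, 1, 4
d = rank(height) − rank(sales): 1, 2, -4, 1, 0; Σd² = 22
ρ = 1 − 6Σd² / [n(n²−1)] = 1 − 6×22 / (5×24) = 1 − 132/120 ≈ -0.1000

-0.1000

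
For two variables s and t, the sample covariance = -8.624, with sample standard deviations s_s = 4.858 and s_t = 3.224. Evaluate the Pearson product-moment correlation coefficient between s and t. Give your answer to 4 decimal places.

-0.5506

r = Cov(s,t) / (s_s · s_t) = -8.624 / (4.858 × 3.224)
  = -8.624 / 15.6622 ≈ -0.5506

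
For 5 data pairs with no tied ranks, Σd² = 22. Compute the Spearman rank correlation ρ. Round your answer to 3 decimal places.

ρ = 1 − 6Σd² / [n(n²−1)] = 1 − 6×22 / (5×24)
  = 1 − 132/120 = 1 − 1.1000 ≈ -0.100

-0.100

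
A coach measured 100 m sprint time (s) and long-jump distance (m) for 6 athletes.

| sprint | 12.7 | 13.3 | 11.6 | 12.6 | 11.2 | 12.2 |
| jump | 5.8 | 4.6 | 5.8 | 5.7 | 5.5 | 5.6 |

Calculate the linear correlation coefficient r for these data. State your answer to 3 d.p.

n = 6, Σx = 73.6, Σy = 33, Σx² = 905.78, Σy² = 182.54, Σxy = 403.86
nΣxy − ΣxΣy = 2423.16 − 2428.8 = -5.64
nΣx² − (Σx)² = 5434.68 − 5416.96 = 17.72; nΣy² − (Σy)² = 1095.24 − 1089 = 6.24
r = -5.64 / √(17.72 × 6.24) = -5.64 / 10.5154 ≈ -0.536

-0.536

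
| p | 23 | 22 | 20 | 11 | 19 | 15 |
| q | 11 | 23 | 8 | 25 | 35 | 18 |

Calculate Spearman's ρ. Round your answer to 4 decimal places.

-0.4857

Rank p: 6, 5, 4, 1, 3, 2
Rank q: 2, 4, 1, 5, 6, 3
d = rank(p) − rank(q): 4, 1, 3, -4, -3, -1; Σd² = 52
ρ = 1 − 6Σd² / [n(n²−1)] = 1 − 6×52 / (6×35) = 1 − 312/210 ≈ -0.4857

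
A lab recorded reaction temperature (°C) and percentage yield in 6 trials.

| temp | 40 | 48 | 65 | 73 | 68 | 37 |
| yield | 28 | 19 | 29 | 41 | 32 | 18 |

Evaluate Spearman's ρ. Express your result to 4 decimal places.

Rank temp: 2, 3, 4, 6, 5, 1
Rank yield: 3, 2, 4, 6, 5, 1
d = rank(temp) − rank(yield): -1, 1, 0, 0, 0, 0; Σd² = 2
ρ = 1 − 6Σd² / [n(n²−1)] = 1 − 6×2 / (6×35) = 1 − 12/210 ≈ 0.9429

0.9429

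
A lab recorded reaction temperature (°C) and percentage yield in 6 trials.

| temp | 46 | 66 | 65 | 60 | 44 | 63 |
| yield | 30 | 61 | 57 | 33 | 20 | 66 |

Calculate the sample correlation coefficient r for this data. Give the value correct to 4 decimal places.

n = 6, Σx = 344, Σy = 267, Σx² = 20202, Σy² = 13715, Σxy = 16129
nΣxy − ΣxΣy = 96774 − 91848 = 4926
nΣx² − (Σx)² = 121212 − 118336 = 2876; nΣy² − (Σy)² = 82290 − 71289 = 11001
r = 4926 / √(2876 × 11001) = 4926 / 5624.8445 ≈ 0.8758

0.8758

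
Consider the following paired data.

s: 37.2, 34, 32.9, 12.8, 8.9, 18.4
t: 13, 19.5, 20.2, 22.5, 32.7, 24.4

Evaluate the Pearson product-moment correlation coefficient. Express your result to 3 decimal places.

n = 6, Σs = 144.2, Σt = 132.3, Σs² = 4203.86, Σt² = 3128.19, Σst = 2839.17
nΣst − ΣsΣt = 17035.02 − 19077.66 = -2042.64
nΣs² − (Σs)² = 25223.16 − 20793.64 = 4429.52; nΣt² − (Σt)² = 18769.14 − 17503.29 = 1265.85
r = -2042.64 / √(4429.52 × 1265.85) = -2042.64 / 2367.9333 ≈ -0.863

-0.863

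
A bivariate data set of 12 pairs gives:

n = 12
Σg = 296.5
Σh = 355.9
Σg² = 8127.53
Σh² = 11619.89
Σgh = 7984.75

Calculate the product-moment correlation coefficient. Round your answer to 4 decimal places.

-0.8758

r = (nΣgh − ΣgΣh) / √[(nΣg² − (Σg)²)(nΣh² − (Σh)²)]
Numerator: 12×7984.75 − 296.5×355.9 = -9707.35
Denominator: √[(97530.36 − 87912.25)(139438.68 − 126664.81)] = √[9618.11 × 12773.87] = 11084.2450
r = -9707.35 / 11084.2450 ≈ -0.8758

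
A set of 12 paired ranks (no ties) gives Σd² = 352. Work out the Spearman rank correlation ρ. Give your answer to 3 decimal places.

ρ = 1 − 6Σd² / [n(n²−1)] = 1 − 6×352 / (12×143)
  = 1 − 2112/1716 = 1 − 1.2308 ≈ -0.231

-0.231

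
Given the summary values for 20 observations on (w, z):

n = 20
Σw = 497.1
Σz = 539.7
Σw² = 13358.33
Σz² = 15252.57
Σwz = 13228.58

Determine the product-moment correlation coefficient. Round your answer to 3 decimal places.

-0.223

r = (nΣwz − ΣwΣz) / √[(nΣw² − (Σw)²)(nΣz² − (Σz)²)]
Numerator: 20×13228.58 − 497.1×539.7 = -3713.27
Denominator: √[(267166.6 − 247108.41)(305051.4 − 291276.09)] = √[20058.19 × 13775.31] = 16622.5084
r = -3713.27 / 16622.5084 ≈ -0.223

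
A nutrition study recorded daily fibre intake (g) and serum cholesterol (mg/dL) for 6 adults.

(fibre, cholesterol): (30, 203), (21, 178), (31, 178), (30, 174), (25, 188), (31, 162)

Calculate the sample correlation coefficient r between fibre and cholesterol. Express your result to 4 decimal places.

n = 6, Σx = 168, Σy = 1083, Σx² = 4788, Σy² = 196441, Σxy = 30288
nΣxy − ΣxΣy = 181728 − 181944 = -216
nΣx² − (Σx)² = 28728 − 28224 = 504; nΣy² − (Σy)² = 1178646 − 1172889 = 5757
r = -216 / √(504 × 5757) = -216 / 1703.3872 ≈ -0.1268

-0.1268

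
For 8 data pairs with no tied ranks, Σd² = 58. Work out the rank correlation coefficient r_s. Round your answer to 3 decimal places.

ρ = 1 − 6Σd² / [n(n²−1)] = 1 − 6×58 / (8×63)
  = 1 − 348/504 = 1 − 0.6905 ≈ 0.310

0.310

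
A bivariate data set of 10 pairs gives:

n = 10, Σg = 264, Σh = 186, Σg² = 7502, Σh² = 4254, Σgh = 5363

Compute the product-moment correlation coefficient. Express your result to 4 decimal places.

r = (nΣgh − ΣgΣh) / √[(nΣg² − (Σg)²)(nΣh² − (Σh)²)]
Numerator: 10×5363 − 264×186 = 4526
Denominator: √[(75020 − 69696)(42540 − 34596)] = √[5324 × 7944] = 6503.3727
r = 4526 / 6503.3727 ≈ 0.6959

0.6959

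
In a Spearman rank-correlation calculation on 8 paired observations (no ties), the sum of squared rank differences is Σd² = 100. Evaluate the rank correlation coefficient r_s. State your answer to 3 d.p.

-0.190

ρ = 1 − 6Σd² / [n(n²−1)] = 1 − 6×100 / (8×63)
  = 1 − 600/504 = 1 − 1.1905 ≈ -0.190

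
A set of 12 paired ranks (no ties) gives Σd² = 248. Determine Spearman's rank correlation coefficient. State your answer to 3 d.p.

0.133

ρ = 1 − 6Σd² / [n(n²−1)] = 1 − 6×248 / (12×143)
  = 1 − 1488/1716 = 1 − 0.8671 ≈ 0.133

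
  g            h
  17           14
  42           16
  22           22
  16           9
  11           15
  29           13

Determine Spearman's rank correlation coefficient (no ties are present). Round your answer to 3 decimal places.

0.314

Rank g: 3, 6, 4, 2, 1, 5
Rank h: 3, 5, 6, 1, 4, 2
d = rank(g) − rank(h): 0, 1, -2, 1, -3, 3; Σd² = 24
ρ = 1 − 6Σd² / [n(n²−1)] = 1 − 6×24 / (6×35) = 1 − 144/210 ≈ 0.314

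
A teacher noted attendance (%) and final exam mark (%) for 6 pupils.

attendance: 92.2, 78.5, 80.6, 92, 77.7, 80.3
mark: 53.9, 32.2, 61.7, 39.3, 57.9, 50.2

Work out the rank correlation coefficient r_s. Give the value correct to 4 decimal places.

Rank attendance: 6, 2, 4, 5, 1, 3
Rank mark: 4, 1, 6, 2, 5, 3
d = rank(attendance) − rank(mark): 2, 1, -2, 3, -4, 0; Σd² = 34
ρ = 1 − 6Σd² / [n(n²−1)] = 1 − 6×34 / (6×35) = 1 − 204/210 ≈ 0.0286

0.0286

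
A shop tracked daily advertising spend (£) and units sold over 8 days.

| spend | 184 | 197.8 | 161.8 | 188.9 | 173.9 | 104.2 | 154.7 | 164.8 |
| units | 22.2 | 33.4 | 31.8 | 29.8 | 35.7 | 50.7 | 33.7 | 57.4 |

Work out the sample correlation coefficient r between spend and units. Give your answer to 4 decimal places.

n = 8, Σx = 1330.1, Σy = 294.7, Σx² = 227033.27, Σy² = 11783.11, Σxy = 47629.86
nΣxy − ΣxΣy = 381038.88 − 391980.47 = -10941.59
nΣx² − (Σx)² = 1816266.16 − 1769166.01 = 47100.15; nΣy² − (Σy)² = 94264.88 − 86848.09 = 7416.79
r = -10941.59 / √(47100.15 × 7416.79) = -10941.59 / 18690.4233 ≈ -0.5854

-0.5854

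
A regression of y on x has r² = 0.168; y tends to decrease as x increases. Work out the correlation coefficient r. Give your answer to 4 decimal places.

-0.4099

|r| = √0.168 = 0.4099
The association is negative, so r = −0.4099.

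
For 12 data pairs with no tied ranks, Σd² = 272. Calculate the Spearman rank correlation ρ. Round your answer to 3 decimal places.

ρ = 1 − 6Σd² / [n(n²−1)] = 1 − 6×272 / (12×143)
  = 1 − 1632/1716 = 1 − 0.9510 ≈ 0.049

0.049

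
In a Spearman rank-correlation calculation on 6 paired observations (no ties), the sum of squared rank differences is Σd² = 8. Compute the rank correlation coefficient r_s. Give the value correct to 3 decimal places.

ρ = 1 − 6Σd² / [n(n²−1)] = 1 − 6×8 / (6×35)
  = 1 − 48/210 = 1 − 0.2286 ≈ 0.771

0.771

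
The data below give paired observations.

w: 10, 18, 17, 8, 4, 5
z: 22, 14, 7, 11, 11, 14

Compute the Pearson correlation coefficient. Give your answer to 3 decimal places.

-0.156

n = 6, Σw = 62, Σz = 79, Σw² = 818, Σz² = 1167, Σwz = 793
nΣwz − ΣwΣz = 4758 − 4898 = -140
nΣw² − (Σw)² = 4908 − 3844 = 1064; nΣz² − (Σz)² = 7002 − 6241 = 761
r = -140 / √(1064 × 761) = -140 / 899.8355 ≈ -0.156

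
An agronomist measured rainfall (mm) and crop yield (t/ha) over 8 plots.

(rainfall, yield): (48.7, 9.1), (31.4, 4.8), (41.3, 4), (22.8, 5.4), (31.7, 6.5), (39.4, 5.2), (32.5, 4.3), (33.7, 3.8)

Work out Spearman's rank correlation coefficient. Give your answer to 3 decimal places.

-0.048

Rank rainfall: 8, 2, 7, 1, 3, 6, 4, 5
Rank yield: 8, 4, 2, 6, 7, 5, 3, 1
d = rank(rainfall) − rank(yield): 0, -2, 5, -5, -4, 1, 1, 4; Σd² = 88
ρ = 1 − 6Σd² / [n(n²−1)] = 1 − 6×88 / (8×63) = 1 − 528/504 ≈ -0.048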